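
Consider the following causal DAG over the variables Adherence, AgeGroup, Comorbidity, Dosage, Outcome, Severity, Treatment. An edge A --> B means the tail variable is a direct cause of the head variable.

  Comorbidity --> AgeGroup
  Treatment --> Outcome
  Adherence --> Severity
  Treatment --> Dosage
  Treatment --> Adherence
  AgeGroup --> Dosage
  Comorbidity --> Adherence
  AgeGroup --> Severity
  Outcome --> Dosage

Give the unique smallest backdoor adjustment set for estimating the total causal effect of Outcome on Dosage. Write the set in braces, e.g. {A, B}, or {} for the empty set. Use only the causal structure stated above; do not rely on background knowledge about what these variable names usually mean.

Variables eligible for adjustment (non-descendants of Outcome, excluding Outcome and Dosage): {Adherence, AgeGroup, Comorbidity, Severity, Treatment}.
Backdoor paths from Outcome to Dosage:
  P1: Outcome <- Treatment -> Adherence <- Comorbidity -> AgeGroup -> Dosage
  P2: Outcome <- Treatment -> Adherence -> Severity <- AgeGroup -> Dosage
  P3: Outcome <- Treatment -> Dosage
The empty set is not sufficient: P3 (Outcome <- Treatment -> Dosage) has no collider blocking it and no conditioned non-collider, so it is open.
Try {Treatment}:
  P1: blocked at fork node Treatment ∈ conditioning set.
  P2: blocked at fork node Treatment ∈ conditioning set.
  P3: blocked at fork node Treatment ∈ conditioning set.
{Treatment} contains no descendant of Outcome and blocks every backdoor path.
No other singleton works — e.g. {Comorbidity} leaves P3 open — so {Treatment} is the unique smallest valid adjustment set.

{Treatment}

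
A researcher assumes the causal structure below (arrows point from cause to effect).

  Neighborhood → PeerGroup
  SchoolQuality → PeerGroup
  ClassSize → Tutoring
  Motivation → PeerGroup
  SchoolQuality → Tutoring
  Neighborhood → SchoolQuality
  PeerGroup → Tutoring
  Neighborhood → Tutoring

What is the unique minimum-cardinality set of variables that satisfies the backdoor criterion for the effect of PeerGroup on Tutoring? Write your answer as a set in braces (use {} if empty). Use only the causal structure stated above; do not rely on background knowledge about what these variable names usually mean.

{Neighborhood, SchoolQuality}

Variables eligible for adjustment (non-descendants of PeerGroup, excluding PeerGroup and Tutoring): {ClassSize, Motivation, Neighborhood, SchoolQuality}.
Backdoor paths from PeerGroup to Tutoring:
  P1: PeerGroup <- Neighborhood -> SchoolQuality -> Tutoring
  P2: PeerGroup <- Neighborhood -> Tutoring
  P3: PeerGroup <- SchoolQuality <- Neighborhood -> Tutoring
  P4: PeerGroup <- SchoolQuality -> Tutoring
The empty set is not sufficient: P1 (PeerGroup <- Neighborhood -> SchoolQuality -> Tutoring) has no collider blocking it and no conditioned non-collider, so it is open.
Try {Neighborhood, SchoolQuality}:
  P1: blocked at fork node Neighborhood ∈ conditioning set.
  P2: blocked at fork node Neighborhood ∈ conditioning set.
  P3: blocked at chain node SchoolQuality ∈ conditioning set.
  P4: blocked at fork node SchoolQuality ∈ conditioning set.
{Neighborhood, SchoolQuality} contains no descendant of PeerGroup and blocks every backdoor path.
Every element of {Neighborhood, SchoolQuality} is needed (dropping Neighborhood leaves P2 open; dropping SchoolQuality leaves P4 open), so no proper subset is valid.
Among all size-2 subsets of the eligible variables, only {Neighborhood, SchoolQuality} blocks every backdoor path, so it is the unique smallest valid adjustment set.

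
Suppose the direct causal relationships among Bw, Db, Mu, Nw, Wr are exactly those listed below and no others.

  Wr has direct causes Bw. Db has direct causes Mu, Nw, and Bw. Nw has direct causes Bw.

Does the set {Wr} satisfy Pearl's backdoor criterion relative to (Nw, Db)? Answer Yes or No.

Backdoor paths from Nw to Db (paths whose first edge points into Nw):
  P1: Nw <- Bw -> Db
Condition 1 (no descendant of Nw in the set): holds — descendants of Nw are {Db}; none are in {Wr}.
Condition 2 (every backdoor path blocked by {Wr}):
  P1: open — no interior node is in the conditioning set.
{Wr} does not satisfy the backdoor criterion.

No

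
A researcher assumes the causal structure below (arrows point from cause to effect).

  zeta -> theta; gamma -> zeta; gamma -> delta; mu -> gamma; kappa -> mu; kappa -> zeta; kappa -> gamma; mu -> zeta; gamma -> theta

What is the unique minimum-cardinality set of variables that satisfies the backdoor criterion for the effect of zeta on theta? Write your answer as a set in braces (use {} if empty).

{gamma}

Variables eligible for adjustment (non-descendants of zeta, excluding zeta and theta): {delta, gamma, kappa, mu}.
Backdoor paths from zeta to theta:
  P1: zeta <- kappa -> mu -> gamma -> theta
  P2: zeta <- kappa -> gamma -> theta
  P3: zeta <- mu <- kappa -> gamma -> theta
  P4: zeta <- mu -> gamma -> theta
  P5: zeta <- gamma -> theta
The empty set is not sufficient: P1 (zeta <- kappa -> mu -> gamma -> theta) has no collider blocking it and no conditioned non-collider, so it is open.
Try {gamma}:
  P1: blocked at chain node gamma ∈ conditioning set.
  P2: blocked at chain node gamma ∈ conditioning set.
  P3: blocked at chain node gamma ∈ conditioning set.
  P4: blocked at chain node gamma ∈ conditioning set.
  P5: blocked at fork node gamma ∈ conditioning set.
{gamma} contains no descendant of zeta and blocks every backdoor path.
No other singleton works — e.g. {kappa} leaves P4 open — so {gamma} is the unique smallest valid adjustment set.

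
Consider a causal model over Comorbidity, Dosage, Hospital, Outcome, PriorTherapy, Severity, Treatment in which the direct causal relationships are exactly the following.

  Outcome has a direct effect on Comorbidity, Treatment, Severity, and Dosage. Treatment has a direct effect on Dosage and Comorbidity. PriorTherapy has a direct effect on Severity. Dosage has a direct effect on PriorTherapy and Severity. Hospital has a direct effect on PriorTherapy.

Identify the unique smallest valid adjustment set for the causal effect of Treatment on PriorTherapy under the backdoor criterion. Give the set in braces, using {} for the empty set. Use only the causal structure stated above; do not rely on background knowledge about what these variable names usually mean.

{Outcome}

Variables eligible for adjustment (non-descendants of Treatment, excluding Treatment and PriorTherapy): {Hospital, Outcome}.
Backdoor paths from Treatment to PriorTherapy:
  P1: Treatment <- Outcome -> Dosage -> PriorTherapy
  P2: Treatment <- Outcome -> Dosage -> Severity <- PriorTherapy
  P3: Treatment <- Outcome -> Severity <- Dosage -> PriorTherapy
  P4: Treatment <- Outcome -> Severity <- PriorTherapy
The empty set is not sufficient: P1 (Treatment <- Outcome -> Dosage -> PriorTherapy) has no collider blocking it and no conditioned non-collider, so it is open.
Try {Outcome}:
  P1: blocked at fork node Outcome ∈ conditioning set.
  P2: blocked at fork node Outcome ∈ conditioning set.
  P3: blocked at fork node Outcome ∈ conditioning set.
  P4: blocked at fork node Outcome ∈ conditioning set.
{Outcome} contains no descendant of Treatment and blocks every backdoor path.
No other singleton works — e.g. {Hospital} leaves P1 open — so {Outcome} is the unique smallest valid adjustment set.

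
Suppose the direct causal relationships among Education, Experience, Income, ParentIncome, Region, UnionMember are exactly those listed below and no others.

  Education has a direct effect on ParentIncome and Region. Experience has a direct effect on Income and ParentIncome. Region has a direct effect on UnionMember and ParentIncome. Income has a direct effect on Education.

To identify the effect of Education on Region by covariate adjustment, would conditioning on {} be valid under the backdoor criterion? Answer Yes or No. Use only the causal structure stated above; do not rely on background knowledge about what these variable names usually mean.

Backdoor paths from Education to Region (paths whose first edge points into Education):
  P1: Education <- Income <- Experience -> ParentIncome <- Region
Condition 1 (no descendant of Education in the set): holds — descendants of Education are {ParentIncome, Region, UnionMember}; none are in {}.
Condition 2 (every backdoor path blocked by {}):
  P1: blocked at collider ParentIncome (neither it nor any descendant is in the conditioning set).
{} satisfies the backdoor criterion.

Yes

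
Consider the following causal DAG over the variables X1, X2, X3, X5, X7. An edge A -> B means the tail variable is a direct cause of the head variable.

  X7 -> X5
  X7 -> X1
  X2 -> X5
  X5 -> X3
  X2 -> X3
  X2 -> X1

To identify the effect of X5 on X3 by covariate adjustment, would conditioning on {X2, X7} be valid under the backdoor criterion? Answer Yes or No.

Backdoor paths from X5 to X3 (paths whose first edge points into X5):
  P1: X5 <- X7 -> X1 <- X2 -> X3
  P2: X5 <- X2 -> X3
Condition 1 (no descendant of X5 in the set): holds — descendants of X5 are {X3}; none are in {X2, X7}.
Condition 2 (every backdoor path blocked by {X2, X7}):
  P1: blocked at fork node X7 ∈ conditioning set.
  P2: blocked at fork node X2 ∈ conditioning set.
{X2, X7} satisfies the backdoor criterion.

Yes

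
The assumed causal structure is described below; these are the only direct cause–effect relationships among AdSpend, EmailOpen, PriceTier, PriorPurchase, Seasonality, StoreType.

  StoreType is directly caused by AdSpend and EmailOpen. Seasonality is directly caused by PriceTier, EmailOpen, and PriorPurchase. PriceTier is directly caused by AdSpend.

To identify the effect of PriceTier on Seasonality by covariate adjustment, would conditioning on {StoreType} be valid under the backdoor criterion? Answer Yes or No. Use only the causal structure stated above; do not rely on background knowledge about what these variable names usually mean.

Backdoor paths from PriceTier to Seasonality (paths whose first edge points into PriceTier):
  P1: PriceTier <- AdSpend -> StoreType <- EmailOpen -> Seasonality
Condition 1 (no descendant of PriceTier in the set): holds — descendants of PriceTier are {Seasonality}; none are in {StoreType}.
Condition 2 (every backdoor path blocked by {StoreType}):
  P1: open — collider(s) StoreType are conditioned on (or have a conditioned descendant) and no non-collider on the path is in the set.
{StoreType} does not satisfy the backdoor criterion.

No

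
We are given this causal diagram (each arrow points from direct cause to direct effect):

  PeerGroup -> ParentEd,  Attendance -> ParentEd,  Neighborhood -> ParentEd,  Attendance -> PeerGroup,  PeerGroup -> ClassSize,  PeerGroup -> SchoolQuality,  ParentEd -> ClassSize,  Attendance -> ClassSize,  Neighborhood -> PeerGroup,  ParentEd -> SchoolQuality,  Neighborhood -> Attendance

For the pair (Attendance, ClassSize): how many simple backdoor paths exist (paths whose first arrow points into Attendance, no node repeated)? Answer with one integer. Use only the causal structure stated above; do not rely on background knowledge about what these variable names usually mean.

6

A backdoor path from Attendance to ClassSize is any simple undirected path whose first edge points into Attendance (i.e. leaves Attendance via a parent).
Parents of Attendance: {Neighborhood}.
Enumerating:
  P1: Attendance <- Neighborhood -> PeerGroup -> ParentEd -> ClassSize
  P2: Attendance <- Neighborhood -> PeerGroup -> SchoolQuality <- ParentEd -> ClassSize
  P3: Attendance <- Neighborhood -> PeerGroup -> ClassSize
  P4: Attendance <- Neighborhood -> ParentEd <- PeerGroup -> ClassSize
  P5: Attendance <- Neighborhood -> ParentEd -> SchoolQuality <- PeerGroup -> ClassSize
  P6: Attendance <- Neighborhood -> ParentEd -> ClassSize
That exhausts the simple backdoor paths. Count: 6.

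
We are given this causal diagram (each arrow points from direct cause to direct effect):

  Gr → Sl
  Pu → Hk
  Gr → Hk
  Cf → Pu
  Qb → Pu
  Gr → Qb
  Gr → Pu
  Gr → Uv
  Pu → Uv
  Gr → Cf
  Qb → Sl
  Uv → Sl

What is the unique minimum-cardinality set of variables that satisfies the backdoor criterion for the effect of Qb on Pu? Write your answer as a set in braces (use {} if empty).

Variables eligible for adjustment (non-descendants of Qb, excluding Qb and Pu): {Cf, Gr}.
Backdoor paths from Qb to Pu:
  P1: Qb <- Gr -> Cf -> Pu
  P2: Qb <- Gr -> Pu
  P3: Qb <- Gr -> Uv <- Pu
  P4: Qb <- Gr -> Sl <- Uv <- Pu
  P5: Qb <- Gr -> Hk <- Pu
The empty set is not sufficient: P1 (Qb <- Gr -> Cf -> Pu) has no collider blocking it and no conditioned non-collider, so it is open.
Try {Gr}:
  P1: blocked at fork node Gr ∈ conditioning set.
  P2: blocked at fork node Gr ∈ conditioning set.
  P3: blocked at fork node Gr ∈ conditioning set.
  P4: blocked at fork node Gr ∈ conditioning set.
  P5: blocked at fork node Gr ∈ conditioning set.
{Gr} contains no descendant of Qb and blocks every backdoor path.
No other singleton works — e.g. {Cf} leaves P2 open — so {Gr} is the unique smallest valid adjustment set.

{Gr}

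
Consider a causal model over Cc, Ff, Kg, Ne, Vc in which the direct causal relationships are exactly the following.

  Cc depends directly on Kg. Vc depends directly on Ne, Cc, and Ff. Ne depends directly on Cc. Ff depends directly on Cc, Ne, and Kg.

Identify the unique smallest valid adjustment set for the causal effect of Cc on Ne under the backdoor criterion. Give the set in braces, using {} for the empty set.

{}

Variables eligible for adjustment (non-descendants of Cc, excluding Cc and Ne): {Kg}.
Backdoor paths from Cc to Ne:
  P1: Cc <- Kg -> Ff <- Ne
  P2: Cc <- Kg -> Ff -> Vc <- Ne
Each backdoor path contains an unconditioned collider, so every path is already blocked with the empty conditioning set:
  P1: blocked at collider Ff (neither it nor any descendant is in the conditioning set).
  P2: blocked at collider Vc (neither it nor any descendant is in the conditioning set).
The empty set is therefore the unique smallest valid set.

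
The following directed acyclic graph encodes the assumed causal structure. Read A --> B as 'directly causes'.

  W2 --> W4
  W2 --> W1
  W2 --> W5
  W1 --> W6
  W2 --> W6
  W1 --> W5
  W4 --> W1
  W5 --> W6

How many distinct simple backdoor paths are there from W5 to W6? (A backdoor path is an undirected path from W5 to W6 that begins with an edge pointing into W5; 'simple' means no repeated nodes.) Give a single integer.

6

A backdoor path from W5 to W6 is any simple undirected path whose first edge points into W5 (i.e. leaves W5 via a parent).
Parents of W5: {W1, W2}.
Enumerating:
  P1: W5 <- W2 -> W4 -> W1 -> W6
  P2: W5 <- W2 -> W1 -> W6
  P3: W5 <- W2 -> W6
  P4: W5 <- W1 <- W2 -> W6
  P5: W5 <- W1 <- W4 <- W2 -> W6
  P6: W5 <- W1 -> W6
That exhausts the simple backdoor paths. Count: 6.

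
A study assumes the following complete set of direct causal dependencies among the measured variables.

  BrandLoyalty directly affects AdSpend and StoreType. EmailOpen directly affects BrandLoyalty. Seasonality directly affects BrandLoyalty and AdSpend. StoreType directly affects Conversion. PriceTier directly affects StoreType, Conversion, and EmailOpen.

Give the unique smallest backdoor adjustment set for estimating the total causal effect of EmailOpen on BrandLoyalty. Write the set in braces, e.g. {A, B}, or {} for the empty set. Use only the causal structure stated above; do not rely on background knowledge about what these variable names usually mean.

Variables eligible for adjustment (non-descendants of EmailOpen, excluding EmailOpen and BrandLoyalty): {PriceTier, Seasonality}.
Backdoor paths from EmailOpen to BrandLoyalty:
  P1: EmailOpen <- PriceTier -> StoreType <- BrandLoyalty
  P2: EmailOpen <- PriceTier -> Conversion <- StoreType <- BrandLoyalty
Each backdoor path contains an unconditioned collider, so every path is already blocked with the empty conditioning set:
  P1: blocked at collider StoreType (neither it nor any descendant is in the conditioning set).
  P2: blocked at collider Conversion (neither it nor any descendant is in the conditioning set).
The empty set is therefore the unique smallest valid set.

{}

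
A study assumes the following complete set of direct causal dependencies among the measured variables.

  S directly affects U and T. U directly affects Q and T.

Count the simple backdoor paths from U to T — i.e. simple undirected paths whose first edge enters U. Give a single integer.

1

A backdoor path from U to T is any simple undirected path whose first edge points into U (i.e. leaves U via a parent).
Parents of U: {S}.
Enumerating:
  P1: U <- S -> T
That exhausts the simple backdoor paths. Count: 1.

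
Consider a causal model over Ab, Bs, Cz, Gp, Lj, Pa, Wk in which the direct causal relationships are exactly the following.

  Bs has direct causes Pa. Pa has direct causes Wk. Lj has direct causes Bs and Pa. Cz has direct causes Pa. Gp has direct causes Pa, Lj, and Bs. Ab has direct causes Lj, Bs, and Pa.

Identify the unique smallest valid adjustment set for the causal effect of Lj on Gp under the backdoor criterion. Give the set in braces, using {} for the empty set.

Variables eligible for adjustment (non-descendants of Lj, excluding Lj and Gp): {Bs, Cz, Pa, Wk}.
Backdoor paths from Lj to Gp:
  P1: Lj <- Pa -> Bs -> Gp
  P2: Lj <- Pa -> Gp
  P3: Lj <- Pa -> Ab <- Bs -> Gp
  P4: Lj <- Bs <- Pa -> Gp
  P5: Lj <- Bs -> Gp
  P6: Lj <- Bs -> Ab <- Pa -> Gp
The empty set is not sufficient: P1 (Lj <- Pa -> Bs -> Gp) has no collider blocking it and no conditioned non-collider, so it is open.
Try {Bs, Pa}:
  P1: blocked at fork node Pa ∈ conditioning set.
  P2: blocked at fork node Pa ∈ conditioning set.
  P3: blocked at fork node Pa ∈ conditioning set.
  P4: blocked at chain node Bs ∈ conditioning set.
  P5: blocked at fork node Bs ∈ conditioning set.
  P6: blocked at fork node Bs ∈ conditioning set.
{Bs, Pa} contains no descendant of Lj and blocks every backdoor path.
Every element of {Bs, Pa} is needed (dropping Bs leaves P5 open; dropping Pa leaves P2 open), so no proper subset is valid.
Among all size-2 subsets of the eligible variables, only {Bs, Pa} blocks every backdoor path, so it is the unique smallest valid adjustment set.

{Bs, Pa}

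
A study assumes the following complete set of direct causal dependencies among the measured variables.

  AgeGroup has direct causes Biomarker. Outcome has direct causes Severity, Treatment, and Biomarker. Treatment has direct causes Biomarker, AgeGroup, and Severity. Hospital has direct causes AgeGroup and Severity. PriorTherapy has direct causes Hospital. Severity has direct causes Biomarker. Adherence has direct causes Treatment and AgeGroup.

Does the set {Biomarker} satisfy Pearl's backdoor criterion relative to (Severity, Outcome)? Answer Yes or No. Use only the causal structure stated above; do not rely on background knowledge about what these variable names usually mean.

Yes

Backdoor paths from Severity to Outcome (paths whose first edge points into Severity):
  P1: Severity <- Biomarker -> AgeGroup -> Treatment -> Outcome
  P2: Severity <- Biomarker -> AgeGroup -> Adherence <- Treatment -> Outcome
  P3: Severity <- Biomarker -> Treatment -> Outcome
  P4: Severity <- Biomarker -> Outcome
Condition 1 (no descendant of Severity in the set): holds — descendants of Severity are {Adherence, Hospital, Outcome, PriorTherapy, Treatment}; none are in {Biomarker}.
Condition 2 (every backdoor path blocked by {Biomarker}):
  P1: blocked at fork node Biomarker ∈ conditioning set.
  P2: blocked at fork node Biomarker ∈ conditioning set.
  P3: blocked at fork node Biomarker ∈ conditioning set.
  P4: blocked at fork node Biomarker ∈ conditioning set.
{Biomarker} satisfies the backdoor criterion.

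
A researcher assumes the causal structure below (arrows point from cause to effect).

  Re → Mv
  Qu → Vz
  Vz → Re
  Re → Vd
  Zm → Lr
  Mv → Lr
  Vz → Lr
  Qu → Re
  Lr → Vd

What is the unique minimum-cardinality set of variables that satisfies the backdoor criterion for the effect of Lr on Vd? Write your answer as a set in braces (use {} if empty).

{Re}

Variables eligible for adjustment (non-descendants of Lr, excluding Lr and Vd): {Mv, Qu, Re, Vz, Zm}.
Backdoor paths from Lr to Vd:
  P1: Lr <- Vz <- Qu -> Re -> Vd
  P2: Lr <- Vz -> Re -> Vd
  P3: Lr <- Mv <- Re -> Vd
The empty set is not sufficient: P1 (Lr <- Vz <- Qu -> Re -> Vd) has no collider blocking it and no conditioned non-collider, so it is open.
Try {Re}:
  P1: blocked at chain node Re ∈ conditioning set.
  P2: blocked at chain node Re ∈ conditioning set.
  P3: blocked at fork node Re ∈ conditioning set.
{Re} contains no descendant of Lr and blocks every backdoor path.
No other singleton works — e.g. {Qu} leaves P2 open — so {Re} is the unique smallest valid adjustment set.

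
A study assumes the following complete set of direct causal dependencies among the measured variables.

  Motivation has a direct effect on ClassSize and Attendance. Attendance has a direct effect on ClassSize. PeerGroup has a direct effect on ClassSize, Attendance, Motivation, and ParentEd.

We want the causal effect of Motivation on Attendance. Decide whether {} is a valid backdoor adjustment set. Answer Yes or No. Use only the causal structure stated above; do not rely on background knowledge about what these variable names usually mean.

No

Backdoor paths from Motivation to Attendance (paths whose first edge points into Motivation):
  P1: Motivation <- PeerGroup -> Attendance
  P2: Motivation <- PeerGroup -> ClassSize <- Attendance
Condition 1 (no descendant of Motivation in the set): holds — descendants of Motivation are {Attendance, ClassSize}; none are in {}.
Condition 2 (every backdoor path blocked by {}):
  P1: open — no interior node is in the conditioning set.
  P2: blocked at collider ClassSize (neither it nor any descendant is in the conditioning set).
{} does not satisfy the backdoor criterion.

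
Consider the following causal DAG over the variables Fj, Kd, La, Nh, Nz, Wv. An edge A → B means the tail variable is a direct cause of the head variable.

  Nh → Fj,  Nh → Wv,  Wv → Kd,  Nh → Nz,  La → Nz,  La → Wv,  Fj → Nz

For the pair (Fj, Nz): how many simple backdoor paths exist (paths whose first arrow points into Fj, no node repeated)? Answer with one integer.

A backdoor path from Fj to Nz is any simple undirected path whose first edge points into Fj (i.e. leaves Fj via a parent).
Parents of Fj: {Nh}.
Enumerating:
  P1: Fj <- Nh -> Wv <- La -> Nz
  P2: Fj <- Nh -> Nz
That exhausts the simple backdoor paths. Count: 2.

2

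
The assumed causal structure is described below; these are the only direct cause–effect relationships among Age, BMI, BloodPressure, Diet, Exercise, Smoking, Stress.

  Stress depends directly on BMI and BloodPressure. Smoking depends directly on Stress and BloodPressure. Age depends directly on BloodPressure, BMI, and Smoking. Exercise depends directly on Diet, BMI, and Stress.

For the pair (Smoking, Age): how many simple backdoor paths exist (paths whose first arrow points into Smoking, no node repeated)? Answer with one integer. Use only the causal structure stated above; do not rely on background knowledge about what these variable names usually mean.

A backdoor path from Smoking to Age is any simple undirected path whose first edge points into Smoking (i.e. leaves Smoking via a parent).
Parents of Smoking: {BloodPressure, Stress}.
Enumerating:
  P1: Smoking <- BloodPressure -> Stress <- BMI -> Age
  P2: Smoking <- BloodPressure -> Stress -> Exercise <- BMI -> Age
  P3: Smoking <- BloodPressure -> Age
  P4: Smoking <- Stress <- BMI -> Age
  P5: Smoking <- Stress <- BloodPressure -> Age
  P6: Smoking <- Stress -> Exercise <- BMI -> Age
That exhausts the simple backdoor paths. Count: 6.

6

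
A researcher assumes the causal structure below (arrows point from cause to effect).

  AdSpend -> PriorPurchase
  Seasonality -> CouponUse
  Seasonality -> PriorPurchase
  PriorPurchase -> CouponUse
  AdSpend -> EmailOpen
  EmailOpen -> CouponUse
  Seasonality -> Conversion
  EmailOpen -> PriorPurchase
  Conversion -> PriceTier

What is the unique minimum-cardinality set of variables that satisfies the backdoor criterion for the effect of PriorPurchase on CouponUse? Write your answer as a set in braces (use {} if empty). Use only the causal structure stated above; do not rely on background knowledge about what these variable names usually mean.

Variables eligible for adjustment (non-descendants of PriorPurchase, excluding PriorPurchase and CouponUse): {AdSpend, Conversion, EmailOpen, PriceTier, Seasonality}.
Backdoor paths from PriorPurchase to CouponUse:
  P1: PriorPurchase <- Seasonality -> CouponUse
  P2: PriorPurchase <- AdSpend -> EmailOpen -> CouponUse
  P3: PriorPurchase <- EmailOpen -> CouponUse
The empty set is not sufficient: P1 (PriorPurchase <- Seasonality -> CouponUse) has no collider blocking it and no conditioned non-collider, so it is open.
Try {EmailOpen, Seasonality}:
  P1: blocked at fork node Seasonality ∈ conditioning set.
  P2: blocked at chain node EmailOpen ∈ conditioning set.
  P3: blocked at fork node EmailOpen ∈ conditioning set.
{EmailOpen, Seasonality} contains no descendant of PriorPurchase and blocks every backdoor path.
Every element of {EmailOpen, Seasonality} is needed (dropping EmailOpen leaves P2 open; dropping Seasonality leaves P1 open), so no proper subset is valid.
Among all size-2 subsets of the eligible variables, only {EmailOpen, Seasonality} blocks every backdoor path, so it is the unique smallest valid adjustment set.

{EmailOpen, Seasonality}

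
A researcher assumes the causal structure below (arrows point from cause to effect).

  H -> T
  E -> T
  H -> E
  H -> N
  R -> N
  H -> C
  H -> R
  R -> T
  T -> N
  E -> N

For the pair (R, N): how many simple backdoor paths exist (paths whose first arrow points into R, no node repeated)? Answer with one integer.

5

A backdoor path from R to N is any simple undirected path whose first edge points into R (i.e. leaves R via a parent).
Parents of R: {H}.
Enumerating:
  P1: R <- H -> E -> T -> N
  P2: R <- H -> E -> N
  P3: R <- H -> T <- E -> N
  P4: R <- H -> T -> N
  P5: R <- H -> N
That exhausts the simple backdoor paths. Count: 5.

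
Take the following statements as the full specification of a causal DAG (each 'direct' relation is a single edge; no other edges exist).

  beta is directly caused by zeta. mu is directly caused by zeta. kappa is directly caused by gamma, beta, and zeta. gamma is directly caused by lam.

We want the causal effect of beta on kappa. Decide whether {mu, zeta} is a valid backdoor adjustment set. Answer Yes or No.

Yes

Backdoor paths from beta to kappa (paths whose first edge points into beta):
  P1: beta <- zeta -> kappa
Condition 1 (no descendant of beta in the set): holds — descendants of beta are {kappa}; none are in {mu, zeta}.
Condition 2 (every backdoor path blocked by {mu, zeta}):
  P1: blocked at fork node zeta ∈ conditioning set.
{mu, zeta} satisfies the backdoor criterion.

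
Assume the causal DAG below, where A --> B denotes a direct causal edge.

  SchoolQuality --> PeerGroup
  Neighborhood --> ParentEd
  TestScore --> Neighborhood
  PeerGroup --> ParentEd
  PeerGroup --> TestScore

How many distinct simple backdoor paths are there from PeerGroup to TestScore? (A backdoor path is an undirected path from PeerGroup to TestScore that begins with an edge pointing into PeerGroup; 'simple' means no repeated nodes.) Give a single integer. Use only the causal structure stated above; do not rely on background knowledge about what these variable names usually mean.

0

A backdoor path from PeerGroup to TestScore is any simple undirected path whose first edge points into PeerGroup (i.e. leaves PeerGroup via a parent).
Parents of PeerGroup: {SchoolQuality}.
No simple path from any parent of PeerGroup reaches TestScore without revisiting PeerGroup, so there are no backdoor paths.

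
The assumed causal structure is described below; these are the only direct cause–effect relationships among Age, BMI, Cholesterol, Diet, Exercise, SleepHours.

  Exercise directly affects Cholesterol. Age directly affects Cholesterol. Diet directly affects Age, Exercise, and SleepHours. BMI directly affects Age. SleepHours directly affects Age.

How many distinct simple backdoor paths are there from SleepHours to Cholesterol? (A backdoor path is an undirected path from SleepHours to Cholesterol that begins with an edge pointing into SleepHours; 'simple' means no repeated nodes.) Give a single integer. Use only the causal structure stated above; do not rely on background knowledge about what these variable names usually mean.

2

A backdoor path from SleepHours to Cholesterol is any simple undirected path whose first edge points into SleepHours (i.e. leaves SleepHours via a parent).
Parents of SleepHours: {Diet}.
Enumerating:
  P1: SleepHours <- Diet -> Exercise -> Cholesterol
  P2: SleepHours <- Diet -> Age -> Cholesterol
That exhausts the simple backdoor paths. Count: 2.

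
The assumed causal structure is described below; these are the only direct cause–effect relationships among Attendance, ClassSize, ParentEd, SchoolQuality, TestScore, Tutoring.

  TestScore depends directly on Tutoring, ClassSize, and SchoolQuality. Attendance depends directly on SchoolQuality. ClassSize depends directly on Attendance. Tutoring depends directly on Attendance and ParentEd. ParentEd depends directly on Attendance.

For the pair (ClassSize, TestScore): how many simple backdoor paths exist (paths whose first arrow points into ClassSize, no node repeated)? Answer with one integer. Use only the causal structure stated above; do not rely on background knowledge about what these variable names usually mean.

A backdoor path from ClassSize to TestScore is any simple undirected path whose first edge points into ClassSize (i.e. leaves ClassSize via a parent).
Parents of ClassSize: {Attendance}.
Enumerating:
  P1: ClassSize <- Attendance <- SchoolQuality -> TestScore
  P2: ClassSize <- Attendance -> ParentEd -> Tutoring -> TestScore
  P3: ClassSize <- Attendance -> Tutoring -> TestScore
That exhausts the simple backdoor paths. Count: 3.

3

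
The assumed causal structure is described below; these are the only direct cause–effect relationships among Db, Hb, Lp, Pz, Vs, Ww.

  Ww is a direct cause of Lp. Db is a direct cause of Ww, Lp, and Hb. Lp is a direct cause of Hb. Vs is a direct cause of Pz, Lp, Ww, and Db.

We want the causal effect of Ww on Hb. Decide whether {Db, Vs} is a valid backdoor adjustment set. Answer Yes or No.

Backdoor paths from Ww to Hb (paths whose first edge points into Ww):
  P1: Ww <- Vs -> Db -> Lp -> Hb
  P2: Ww <- Vs -> Db -> Hb
  P3: Ww <- Vs -> Lp <- Db -> Hb
  P4: Ww <- Vs -> Lp -> Hb
  P5: Ww <- Db <- Vs -> Lp -> Hb
  P6: Ww <- Db -> Lp -> Hb
  P7: Ww <- Db -> Hb
Condition 1 (no descendant of Ww in the set): holds — descendants of Ww are {Hb, Lp}; none are in {Db, Vs}.
Condition 2 (every backdoor path blocked by {Db, Vs}):
  P1: blocked at fork node Vs ∈ conditioning set.
  P2: blocked at fork node Vs ∈ conditioning set.
  P3: blocked at fork node Vs ∈ conditioning set.
  P4: blocked at fork node Vs ∈ conditioning set.
  P5: blocked at chain node Db ∈ conditioning set.
  P6: blocked at fork node Db ∈ conditioning set.
  P7: blocked at fork node Db ∈ conditioning set.
{Db, Vs} satisfies the backdoor criterion.

Yes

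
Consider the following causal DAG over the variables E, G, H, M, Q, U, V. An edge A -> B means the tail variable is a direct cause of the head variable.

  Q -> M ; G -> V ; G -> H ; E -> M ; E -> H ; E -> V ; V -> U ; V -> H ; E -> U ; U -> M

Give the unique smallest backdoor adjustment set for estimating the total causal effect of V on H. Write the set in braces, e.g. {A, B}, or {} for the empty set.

{E, G}

Variables eligible for adjustment (non-descendants of V, excluding V and H): {E, G, Q}.
Backdoor paths from V to H:
  P1: V <- E -> H
  P2: V <- G -> H
The empty set is not sufficient: P1 (V <- E -> H) has no collider blocking it and no conditioned non-collider, so it is open.
Try {E, G}:
  P1: blocked at fork node E ∈ conditioning set.
  P2: blocked at fork node G ∈ conditioning set.
{E, G} contains no descendant of V and blocks every backdoor path.
Every element of {E, G} is needed (dropping E leaves P1 open; dropping G leaves P2 open), so no proper subset is valid.
Among all size-2 subsets of the eligible variables, only {E, G} blocks every backdoor path, so it is the unique smallest valid adjustment set.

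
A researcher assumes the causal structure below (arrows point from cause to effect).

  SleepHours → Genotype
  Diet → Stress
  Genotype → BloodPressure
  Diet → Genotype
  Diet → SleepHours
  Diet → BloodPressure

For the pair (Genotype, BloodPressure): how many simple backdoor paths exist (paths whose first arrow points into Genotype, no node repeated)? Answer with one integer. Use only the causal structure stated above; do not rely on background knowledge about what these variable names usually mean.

2

A backdoor path from Genotype to BloodPressure is any simple undirected path whose first edge points into Genotype (i.e. leaves Genotype via a parent).
Parents of Genotype: {Diet, SleepHours}.
Enumerating:
  P1: Genotype <- Diet -> BloodPressure
  P2: Genotype <- SleepHours <- Diet -> BloodPressure
That exhausts the simple backdoor paths. Count: 2.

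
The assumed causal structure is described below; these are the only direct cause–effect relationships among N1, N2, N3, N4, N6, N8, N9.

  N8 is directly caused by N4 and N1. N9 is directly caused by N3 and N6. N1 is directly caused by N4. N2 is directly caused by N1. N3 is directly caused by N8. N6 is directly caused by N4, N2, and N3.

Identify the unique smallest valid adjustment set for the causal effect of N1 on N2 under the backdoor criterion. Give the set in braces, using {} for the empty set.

{}

Variables eligible for adjustment (non-descendants of N1, excluding N1 and N2): {N4}.
Backdoor paths from N1 to N2:
  P1: N1 <- N4 -> N8 -> N3 -> N6 <- N2
  P2: N1 <- N4 -> N8 -> N3 -> N9 <- N6 <- N2
  P3: N1 <- N4 -> N6 <- N2
Each backdoor path contains an unconditioned collider, so every path is already blocked with the empty conditioning set:
  P1: blocked at collider N6 (neither it nor any descendant is in the conditioning set).
  P2: blocked at collider N9 (neither it nor any descendant is in the conditioning set).
  P3: blocked at collider N6 (neither it nor any descendant is in the conditioning set).
The empty set is therefore the unique smallest valid set.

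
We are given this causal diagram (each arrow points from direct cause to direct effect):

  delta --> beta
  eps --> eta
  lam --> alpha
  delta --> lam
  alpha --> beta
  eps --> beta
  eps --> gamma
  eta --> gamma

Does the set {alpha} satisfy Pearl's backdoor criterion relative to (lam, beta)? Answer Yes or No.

Backdoor paths from lam to beta (paths whose first edge points into lam):
  P1: lam <- delta -> beta
Condition 1 (no descendant of lam in the set): FAILS — alpha is a descendant of lam.
Condition 2 (every backdoor path blocked by {alpha}):
  P1: open — no interior node is in the conditioning set.
{alpha} does not satisfy the backdoor criterion.

No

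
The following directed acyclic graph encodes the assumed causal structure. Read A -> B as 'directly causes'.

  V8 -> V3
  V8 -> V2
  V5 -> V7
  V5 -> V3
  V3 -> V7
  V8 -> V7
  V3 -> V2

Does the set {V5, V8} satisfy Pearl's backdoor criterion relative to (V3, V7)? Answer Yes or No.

Yes

Backdoor paths from V3 to V7 (paths whose first edge points into V3):
  P1: V3 <- V8 -> V7
  P2: V3 <- V5 -> V7
Condition 1 (no descendant of V3 in the set): holds — descendants of V3 are {V2, V7}; none are in {V5, V8}.
Condition 2 (every backdoor path blocked by {V5, V8}):
  P1: blocked at fork node V8 ∈ conditioning set.
  P2: blocked at fork node V5 ∈ conditioning set.
{V5, V8} satisfies the backdoor criterion.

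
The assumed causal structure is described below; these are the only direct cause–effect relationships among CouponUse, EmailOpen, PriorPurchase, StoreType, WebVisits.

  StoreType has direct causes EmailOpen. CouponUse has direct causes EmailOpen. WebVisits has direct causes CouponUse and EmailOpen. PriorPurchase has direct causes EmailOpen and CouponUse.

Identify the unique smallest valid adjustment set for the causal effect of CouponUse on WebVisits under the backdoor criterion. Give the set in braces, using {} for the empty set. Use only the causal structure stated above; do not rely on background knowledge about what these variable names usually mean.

{EmailOpen}

Variables eligible for adjustment (non-descendants of CouponUse, excluding CouponUse and WebVisits): {EmailOpen, StoreType}.
Backdoor paths from CouponUse to WebVisits:
  P1: CouponUse <- EmailOpen -> WebVisits
The empty set is not sufficient: P1 (CouponUse <- EmailOpen -> WebVisits) has no collider blocking it and no conditioned non-collider, so it is open.
Try {EmailOpen}:
  P1: blocked at fork node EmailOpen ∈ conditioning set.
{EmailOpen} contains no descendant of CouponUse and blocks every backdoor path.
No other singleton works — e.g. {StoreType} leaves P1 open — so {EmailOpen} is the unique smallest valid adjustment set.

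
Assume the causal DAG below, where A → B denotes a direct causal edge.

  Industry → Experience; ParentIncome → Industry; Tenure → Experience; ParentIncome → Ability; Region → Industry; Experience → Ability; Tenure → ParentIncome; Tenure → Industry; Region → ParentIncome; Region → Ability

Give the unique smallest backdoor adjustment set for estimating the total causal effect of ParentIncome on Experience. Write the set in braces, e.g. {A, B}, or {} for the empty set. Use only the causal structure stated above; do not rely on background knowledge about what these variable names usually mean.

{Region, Tenure}

Variables eligible for adjustment (non-descendants of ParentIncome, excluding ParentIncome and Experience): {Region, Tenure}.
Backdoor paths from ParentIncome to Experience:
  P1: ParentIncome <- Region -> Industry <- Tenure -> Experience
  P2: ParentIncome <- Region -> Industry -> Experience
  P3: ParentIncome <- Region -> Ability <- Experience
  P4: ParentIncome <- Tenure -> Industry <- Region -> Ability <- Experience
  P5: ParentIncome <- Tenure -> Industry -> Experience
  P6: ParentIncome <- Tenure -> Experience
The empty set is not sufficient: P2 (ParentIncome <- Region -> Industry -> Experience) has no collider blocking it and no conditioned non-collider, so it is open.
Try {Region, Tenure}:
  P1: blocked at fork node Region ∈ conditioning set.
  P2: blocked at fork node Region ∈ conditioning set.
  P3: blocked at fork node Region ∈ conditioning set.
  P4: blocked at fork node Tenure ∈ conditioning set.
  P5: blocked at fork node Tenure ∈ conditioning set.
  P6: blocked at fork node Tenure ∈ conditioning set.
{Region, Tenure} contains no descendant of ParentIncome and blocks every backdoor path.
Every element of {Region, Tenure} is needed (dropping Region leaves P2 open; dropping Tenure leaves P5 open), so no proper subset is valid.
Among all size-2 subsets of the eligible variables, only {Region, Tenure} blocks every backdoor path, so it is the unique smallest valid adjustment set.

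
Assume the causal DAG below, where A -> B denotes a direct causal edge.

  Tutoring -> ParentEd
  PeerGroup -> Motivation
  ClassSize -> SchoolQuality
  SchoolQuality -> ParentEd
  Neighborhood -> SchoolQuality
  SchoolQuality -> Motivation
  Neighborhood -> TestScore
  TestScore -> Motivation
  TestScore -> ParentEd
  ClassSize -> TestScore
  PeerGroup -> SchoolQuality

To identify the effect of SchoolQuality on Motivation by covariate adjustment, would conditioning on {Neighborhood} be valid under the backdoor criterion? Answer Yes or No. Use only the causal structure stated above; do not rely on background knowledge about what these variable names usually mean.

No

Backdoor paths from SchoolQuality to Motivation (paths whose first edge points into SchoolQuality):
  P1: SchoolQuality <- Neighborhood -> TestScore -> Motivation
  P2: SchoolQuality <- ClassSize -> TestScore -> Motivation
  P3: SchoolQuality <- PeerGroup -> Motivation
Condition 1 (no descendant of SchoolQuality in the set): holds — descendants of SchoolQuality are {Motivation, ParentEd}; none are in {Neighborhood}.
Condition 2 (every backdoor path blocked by {Neighborhood}):
  P1: blocked at fork node Neighborhood ∈ conditioning set.
  P2: open — no interior node is in the conditioning set.
  P3: open — no interior node is in the conditioning set.
{Neighborhood} does not satisfy the backdoor criterion.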